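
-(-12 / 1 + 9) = 3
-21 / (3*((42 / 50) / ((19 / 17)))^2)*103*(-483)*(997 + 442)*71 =54609905200625 / 867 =62987203230.25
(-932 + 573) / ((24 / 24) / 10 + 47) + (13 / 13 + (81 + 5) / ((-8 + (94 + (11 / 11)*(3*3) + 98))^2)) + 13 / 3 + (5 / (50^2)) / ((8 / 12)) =-40061283163 / 17544279000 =-2.28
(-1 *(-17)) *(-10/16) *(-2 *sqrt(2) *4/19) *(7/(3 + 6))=595 *sqrt(2)/171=4.92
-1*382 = -382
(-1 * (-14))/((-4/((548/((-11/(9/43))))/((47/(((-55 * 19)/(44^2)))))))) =-819945/1956328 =-0.42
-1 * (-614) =614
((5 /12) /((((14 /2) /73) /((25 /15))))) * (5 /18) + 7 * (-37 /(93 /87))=-33787021 /140616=-240.28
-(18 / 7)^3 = -5832 / 343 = -17.00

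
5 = 5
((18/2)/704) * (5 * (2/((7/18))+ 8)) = 1035/1232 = 0.84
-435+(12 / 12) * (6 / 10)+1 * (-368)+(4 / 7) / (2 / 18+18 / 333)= -307592 / 385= -798.94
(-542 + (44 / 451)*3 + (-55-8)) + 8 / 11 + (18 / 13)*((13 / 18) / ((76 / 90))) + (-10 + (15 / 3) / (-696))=-3654771905 / 5964024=-612.80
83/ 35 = 2.37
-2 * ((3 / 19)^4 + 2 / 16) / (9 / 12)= -130969 / 390963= -0.33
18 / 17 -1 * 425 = -7207 / 17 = -423.94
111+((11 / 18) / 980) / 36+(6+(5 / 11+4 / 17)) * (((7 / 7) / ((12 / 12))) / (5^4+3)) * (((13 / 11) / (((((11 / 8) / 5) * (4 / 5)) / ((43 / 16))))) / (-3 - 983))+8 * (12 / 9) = 270629877260648569 / 2224357690484160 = 121.67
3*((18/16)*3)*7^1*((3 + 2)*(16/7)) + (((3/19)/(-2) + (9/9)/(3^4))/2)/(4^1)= 19945235/24624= 809.99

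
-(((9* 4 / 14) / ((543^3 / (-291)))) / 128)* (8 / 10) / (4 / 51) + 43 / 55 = 114230585041 / 146108818240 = 0.78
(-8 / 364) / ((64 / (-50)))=0.02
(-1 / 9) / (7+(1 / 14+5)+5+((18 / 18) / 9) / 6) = -0.01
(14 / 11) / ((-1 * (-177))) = 14 / 1947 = 0.01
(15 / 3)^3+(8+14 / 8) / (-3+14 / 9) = 473 / 4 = 118.25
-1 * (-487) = 487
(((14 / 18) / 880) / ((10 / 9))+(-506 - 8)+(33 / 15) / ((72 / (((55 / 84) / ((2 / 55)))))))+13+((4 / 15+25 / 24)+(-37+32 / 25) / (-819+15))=-111232984879 / 222868800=-499.10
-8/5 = -1.60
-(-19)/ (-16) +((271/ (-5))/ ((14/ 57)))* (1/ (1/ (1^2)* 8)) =-1007/ 35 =-28.77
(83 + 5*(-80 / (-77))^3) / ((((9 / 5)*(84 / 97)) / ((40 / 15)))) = 39238671830 / 258854211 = 151.59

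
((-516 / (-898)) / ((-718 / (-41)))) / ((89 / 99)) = 523611 / 14345999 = 0.04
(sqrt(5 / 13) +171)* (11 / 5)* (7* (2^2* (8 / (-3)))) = -140448 / 5 - 2464* sqrt(65) / 195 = -28191.47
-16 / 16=-1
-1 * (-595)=595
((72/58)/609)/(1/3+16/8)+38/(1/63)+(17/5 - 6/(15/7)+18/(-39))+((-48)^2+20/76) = 239116338394/50893115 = 4698.40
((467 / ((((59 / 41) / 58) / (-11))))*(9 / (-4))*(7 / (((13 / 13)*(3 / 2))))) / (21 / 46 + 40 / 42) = 123904717398 / 80299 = 1543041.85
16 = 16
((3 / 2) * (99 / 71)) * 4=594 / 71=8.37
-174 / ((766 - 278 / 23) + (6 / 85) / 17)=-963815 / 4176073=-0.23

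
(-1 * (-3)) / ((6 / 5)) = 5 / 2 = 2.50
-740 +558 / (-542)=-200819 / 271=-741.03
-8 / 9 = -0.89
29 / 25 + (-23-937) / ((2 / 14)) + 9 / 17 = -2855282 / 425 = -6718.31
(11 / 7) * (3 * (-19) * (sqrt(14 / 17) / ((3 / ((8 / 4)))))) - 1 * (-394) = 394 - 418 * sqrt(238) / 119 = 339.81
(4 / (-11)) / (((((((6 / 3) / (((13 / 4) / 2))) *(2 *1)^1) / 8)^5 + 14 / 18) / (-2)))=0.93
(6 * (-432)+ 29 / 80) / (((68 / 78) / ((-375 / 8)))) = 606443175 / 4352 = 139348.16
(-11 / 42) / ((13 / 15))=-55 / 182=-0.30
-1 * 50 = -50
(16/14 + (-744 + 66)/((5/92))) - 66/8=-12482.31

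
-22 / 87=-0.25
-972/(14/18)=-8748/7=-1249.71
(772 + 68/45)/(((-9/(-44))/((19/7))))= 10264.37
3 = 3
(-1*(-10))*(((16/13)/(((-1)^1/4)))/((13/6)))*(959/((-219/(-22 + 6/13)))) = -343705600/160381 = -2143.06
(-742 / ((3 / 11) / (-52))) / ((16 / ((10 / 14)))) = 6315.83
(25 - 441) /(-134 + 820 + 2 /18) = -288 /475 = -0.61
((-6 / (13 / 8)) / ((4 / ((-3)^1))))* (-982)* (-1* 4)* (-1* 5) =-707040 / 13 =-54387.69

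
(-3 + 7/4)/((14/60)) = -75/14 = -5.36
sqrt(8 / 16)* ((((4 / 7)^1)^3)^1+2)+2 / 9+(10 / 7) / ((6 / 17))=375* sqrt(2) / 343+269 / 63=5.82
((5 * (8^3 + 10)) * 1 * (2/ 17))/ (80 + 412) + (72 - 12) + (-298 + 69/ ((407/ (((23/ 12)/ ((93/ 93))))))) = -268985515/ 1134716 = -237.05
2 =2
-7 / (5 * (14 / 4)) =-2 / 5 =-0.40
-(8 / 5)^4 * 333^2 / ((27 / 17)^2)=-1620545536 / 5625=-288096.98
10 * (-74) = -740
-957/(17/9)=-8613/17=-506.65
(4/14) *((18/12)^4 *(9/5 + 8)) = 567/40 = 14.18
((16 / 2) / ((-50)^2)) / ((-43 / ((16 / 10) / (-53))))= 16 / 7121875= 0.00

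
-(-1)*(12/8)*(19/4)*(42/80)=1197/320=3.74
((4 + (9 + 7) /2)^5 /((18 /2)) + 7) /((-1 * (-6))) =4609.17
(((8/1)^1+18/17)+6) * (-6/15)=-512/85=-6.02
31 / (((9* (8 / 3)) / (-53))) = -1643 / 24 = -68.46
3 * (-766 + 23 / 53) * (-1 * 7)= 852075 / 53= 16076.89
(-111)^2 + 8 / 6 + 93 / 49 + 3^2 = 1812985 / 147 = 12333.23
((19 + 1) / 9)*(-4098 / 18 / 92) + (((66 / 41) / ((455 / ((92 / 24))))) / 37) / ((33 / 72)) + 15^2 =94086275642 / 428635935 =219.50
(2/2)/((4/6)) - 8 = -13/2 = -6.50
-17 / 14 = -1.21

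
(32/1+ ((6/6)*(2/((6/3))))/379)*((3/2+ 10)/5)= 278967/3790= 73.61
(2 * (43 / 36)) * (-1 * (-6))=43 / 3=14.33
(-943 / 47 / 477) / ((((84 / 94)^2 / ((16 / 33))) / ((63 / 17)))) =-177284 / 1873179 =-0.09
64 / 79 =0.81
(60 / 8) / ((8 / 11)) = 165 / 16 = 10.31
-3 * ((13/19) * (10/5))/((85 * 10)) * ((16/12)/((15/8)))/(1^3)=-416/121125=-0.00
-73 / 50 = -1.46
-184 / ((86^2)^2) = -23 / 6837602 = -0.00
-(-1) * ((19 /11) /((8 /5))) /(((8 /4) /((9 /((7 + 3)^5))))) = 171 /3520000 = 0.00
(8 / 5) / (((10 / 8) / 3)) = 96 / 25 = 3.84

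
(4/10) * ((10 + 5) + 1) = 32/5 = 6.40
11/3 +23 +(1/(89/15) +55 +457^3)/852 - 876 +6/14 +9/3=19670879715/176932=111177.63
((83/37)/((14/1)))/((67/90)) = 3735/17353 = 0.22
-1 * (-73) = 73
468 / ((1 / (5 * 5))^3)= 7312500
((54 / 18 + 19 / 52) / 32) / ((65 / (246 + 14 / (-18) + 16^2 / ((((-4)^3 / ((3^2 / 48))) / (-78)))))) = 191345 / 389376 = 0.49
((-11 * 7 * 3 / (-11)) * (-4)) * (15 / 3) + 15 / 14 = -5865 / 14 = -418.93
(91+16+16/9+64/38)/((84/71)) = 1341119/14364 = 93.37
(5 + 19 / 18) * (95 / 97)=10355 / 1746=5.93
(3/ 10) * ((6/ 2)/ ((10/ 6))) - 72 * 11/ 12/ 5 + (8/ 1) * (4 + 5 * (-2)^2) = 8967/ 50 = 179.34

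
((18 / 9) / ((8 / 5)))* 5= 25 / 4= 6.25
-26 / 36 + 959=958.28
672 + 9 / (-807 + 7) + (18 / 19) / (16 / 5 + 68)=909084381 / 1352800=672.00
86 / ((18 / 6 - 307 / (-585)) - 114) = -25155 / 32314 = -0.78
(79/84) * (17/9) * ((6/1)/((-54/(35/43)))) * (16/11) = -26860/114939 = -0.23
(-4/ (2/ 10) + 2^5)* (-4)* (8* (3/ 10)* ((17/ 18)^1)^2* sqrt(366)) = -4624* sqrt(366)/ 45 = -1965.83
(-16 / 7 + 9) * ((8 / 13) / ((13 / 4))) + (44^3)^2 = 8584219293152 / 1183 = 7256313857.27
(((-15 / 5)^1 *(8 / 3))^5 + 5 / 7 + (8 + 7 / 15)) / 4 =-859919 / 105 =-8189.70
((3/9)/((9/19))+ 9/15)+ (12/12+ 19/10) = 227/54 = 4.20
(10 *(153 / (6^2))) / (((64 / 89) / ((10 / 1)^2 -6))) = 355555 / 64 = 5555.55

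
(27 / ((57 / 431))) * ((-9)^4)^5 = 47159584315681826819079 / 19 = 2482083385035885622056.79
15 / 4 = 3.75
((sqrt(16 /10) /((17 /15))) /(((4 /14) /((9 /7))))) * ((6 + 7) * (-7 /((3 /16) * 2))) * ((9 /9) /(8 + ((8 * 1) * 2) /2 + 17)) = -2184 * sqrt(10) /187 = -36.93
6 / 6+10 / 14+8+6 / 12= 143 / 14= 10.21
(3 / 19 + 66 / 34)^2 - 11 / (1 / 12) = -13311744 / 104329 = -127.59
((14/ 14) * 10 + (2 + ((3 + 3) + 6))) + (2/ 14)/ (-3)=503/ 21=23.95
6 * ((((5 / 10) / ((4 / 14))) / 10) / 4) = 21 / 80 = 0.26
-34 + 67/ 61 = -32.90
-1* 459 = -459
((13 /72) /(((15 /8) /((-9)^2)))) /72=13 /120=0.11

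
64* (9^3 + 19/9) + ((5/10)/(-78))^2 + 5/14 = 7971020207/170352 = 46791.47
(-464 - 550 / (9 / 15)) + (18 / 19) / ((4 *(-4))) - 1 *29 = -642835 / 456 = -1409.73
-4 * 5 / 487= -0.04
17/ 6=2.83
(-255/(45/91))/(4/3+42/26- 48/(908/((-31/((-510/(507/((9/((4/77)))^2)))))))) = -20706295554945/118401877501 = -174.88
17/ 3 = 5.67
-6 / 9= -0.67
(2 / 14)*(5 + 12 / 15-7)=-6 / 35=-0.17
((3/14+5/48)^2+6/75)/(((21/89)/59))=2688601267/59270400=45.36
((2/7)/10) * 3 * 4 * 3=36/35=1.03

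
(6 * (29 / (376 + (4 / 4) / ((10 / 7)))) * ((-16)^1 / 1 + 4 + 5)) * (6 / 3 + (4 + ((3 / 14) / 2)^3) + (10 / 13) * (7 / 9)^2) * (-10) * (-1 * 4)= -836.34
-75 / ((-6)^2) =-2.08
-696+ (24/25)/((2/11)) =-17268/25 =-690.72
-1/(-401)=1/401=0.00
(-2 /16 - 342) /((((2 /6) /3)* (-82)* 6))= 8211 /1312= 6.26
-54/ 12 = -9/ 2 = -4.50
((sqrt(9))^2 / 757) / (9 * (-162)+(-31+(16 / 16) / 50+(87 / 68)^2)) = -1040400 / 130156205291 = -0.00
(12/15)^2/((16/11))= 11/25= 0.44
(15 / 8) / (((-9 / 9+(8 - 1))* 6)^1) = 5 / 96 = 0.05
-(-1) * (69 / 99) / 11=23 / 363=0.06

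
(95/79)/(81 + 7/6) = 570/38947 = 0.01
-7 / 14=-0.50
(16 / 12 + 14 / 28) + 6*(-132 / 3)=-1573 / 6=-262.17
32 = 32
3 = 3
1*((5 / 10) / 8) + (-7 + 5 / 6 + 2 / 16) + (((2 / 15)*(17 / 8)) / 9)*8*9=-297 / 80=-3.71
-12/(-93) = 4/31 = 0.13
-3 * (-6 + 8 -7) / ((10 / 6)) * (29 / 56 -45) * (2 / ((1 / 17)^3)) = -110144547 / 28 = -3933733.82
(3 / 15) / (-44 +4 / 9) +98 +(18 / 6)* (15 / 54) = 581113 / 5880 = 98.83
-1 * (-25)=25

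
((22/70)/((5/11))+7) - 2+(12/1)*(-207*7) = -3041904/175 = -17382.31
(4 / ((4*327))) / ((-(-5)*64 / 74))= 37 / 52320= 0.00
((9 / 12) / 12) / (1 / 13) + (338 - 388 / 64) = 1331 / 4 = 332.75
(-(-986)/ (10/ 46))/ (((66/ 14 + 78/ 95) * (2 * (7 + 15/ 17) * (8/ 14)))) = 179462353/ 1973016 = 90.96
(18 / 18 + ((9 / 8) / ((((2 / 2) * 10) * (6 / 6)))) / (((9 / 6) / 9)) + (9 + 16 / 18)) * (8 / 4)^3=4163 / 45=92.51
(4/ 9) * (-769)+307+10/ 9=-101/ 3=-33.67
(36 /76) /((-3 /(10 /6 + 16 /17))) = -7 /17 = -0.41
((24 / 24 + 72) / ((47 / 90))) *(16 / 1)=105120 / 47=2236.60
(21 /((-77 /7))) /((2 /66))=-63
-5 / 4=-1.25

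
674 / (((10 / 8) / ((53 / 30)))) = 71444 / 75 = 952.59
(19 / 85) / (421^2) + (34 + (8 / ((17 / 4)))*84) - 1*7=2788887154 / 15065485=185.12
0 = 0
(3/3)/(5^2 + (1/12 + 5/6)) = 12/311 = 0.04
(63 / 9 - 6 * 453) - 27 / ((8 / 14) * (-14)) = -21661 / 8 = -2707.62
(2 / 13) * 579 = 1158 / 13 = 89.08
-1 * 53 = -53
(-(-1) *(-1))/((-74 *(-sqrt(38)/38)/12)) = -6 *sqrt(38)/37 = -1.00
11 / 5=2.20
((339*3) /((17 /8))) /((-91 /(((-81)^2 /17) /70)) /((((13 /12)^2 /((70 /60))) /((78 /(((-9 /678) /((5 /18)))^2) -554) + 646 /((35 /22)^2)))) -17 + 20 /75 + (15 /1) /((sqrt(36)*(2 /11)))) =-1124189033760 /1304875237005917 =-0.00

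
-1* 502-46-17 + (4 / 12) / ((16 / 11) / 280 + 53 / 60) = -463557 / 821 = -564.62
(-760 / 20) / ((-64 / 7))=133 / 32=4.16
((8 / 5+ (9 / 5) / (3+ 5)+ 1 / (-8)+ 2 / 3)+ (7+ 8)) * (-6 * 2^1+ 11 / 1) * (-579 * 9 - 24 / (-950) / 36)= 1934388077 / 21375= 90497.69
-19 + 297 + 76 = 354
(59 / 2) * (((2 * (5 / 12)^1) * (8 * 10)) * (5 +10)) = 29500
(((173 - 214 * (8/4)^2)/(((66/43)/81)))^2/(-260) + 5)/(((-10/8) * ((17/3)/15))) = 5659107211521/534820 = 10581330.56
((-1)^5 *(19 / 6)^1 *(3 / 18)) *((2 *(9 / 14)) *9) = -6.11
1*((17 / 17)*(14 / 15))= 0.93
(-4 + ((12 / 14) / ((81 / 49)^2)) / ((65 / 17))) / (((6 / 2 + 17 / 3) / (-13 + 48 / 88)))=38151623 / 6776055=5.63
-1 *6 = -6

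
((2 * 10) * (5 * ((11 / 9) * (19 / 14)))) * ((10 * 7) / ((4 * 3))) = 26125 / 27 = 967.59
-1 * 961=-961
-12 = -12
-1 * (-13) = 13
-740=-740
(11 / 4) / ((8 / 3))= 33 / 32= 1.03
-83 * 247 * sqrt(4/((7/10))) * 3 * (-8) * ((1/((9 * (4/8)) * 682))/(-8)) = -41002 * sqrt(70)/7161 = -47.90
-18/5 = -3.60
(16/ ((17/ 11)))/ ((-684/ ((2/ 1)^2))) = -176/ 2907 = -0.06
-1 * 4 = -4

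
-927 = -927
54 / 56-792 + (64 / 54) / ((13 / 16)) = -7759963 / 9828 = -789.58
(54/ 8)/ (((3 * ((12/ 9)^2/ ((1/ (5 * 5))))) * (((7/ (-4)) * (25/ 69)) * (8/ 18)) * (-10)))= 50301/ 2800000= 0.02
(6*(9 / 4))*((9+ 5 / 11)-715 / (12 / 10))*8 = -696618 / 11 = -63328.91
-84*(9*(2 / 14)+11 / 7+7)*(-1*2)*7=11592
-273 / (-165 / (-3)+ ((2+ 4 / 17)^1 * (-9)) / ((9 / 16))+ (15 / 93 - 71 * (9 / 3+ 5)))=20553 / 41302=0.50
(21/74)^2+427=427.08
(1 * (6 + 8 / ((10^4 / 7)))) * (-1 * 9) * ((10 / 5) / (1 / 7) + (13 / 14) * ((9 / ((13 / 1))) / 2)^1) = -27092763 / 35000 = -774.08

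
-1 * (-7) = 7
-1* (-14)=14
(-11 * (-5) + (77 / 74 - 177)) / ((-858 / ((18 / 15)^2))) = 26853 / 132275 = 0.20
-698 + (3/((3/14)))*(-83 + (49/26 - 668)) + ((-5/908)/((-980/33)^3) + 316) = -24151916617228819/2221966073600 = -10869.62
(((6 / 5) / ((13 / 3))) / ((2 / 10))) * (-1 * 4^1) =-72 / 13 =-5.54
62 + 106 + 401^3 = 64481369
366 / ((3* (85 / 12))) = 1464 / 85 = 17.22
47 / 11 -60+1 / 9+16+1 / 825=-98047 / 2475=-39.61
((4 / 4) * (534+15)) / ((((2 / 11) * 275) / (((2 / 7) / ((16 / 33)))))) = 18117 / 2800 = 6.47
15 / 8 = 1.88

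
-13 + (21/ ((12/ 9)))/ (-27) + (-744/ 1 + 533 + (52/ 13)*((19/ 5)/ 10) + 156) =-20119/ 300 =-67.06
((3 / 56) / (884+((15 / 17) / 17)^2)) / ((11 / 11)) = 250563 / 4134636184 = 0.00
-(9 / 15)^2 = -9 / 25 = -0.36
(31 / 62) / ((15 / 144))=24 / 5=4.80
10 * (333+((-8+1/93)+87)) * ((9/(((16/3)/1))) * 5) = 8621325/248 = 34763.41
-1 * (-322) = 322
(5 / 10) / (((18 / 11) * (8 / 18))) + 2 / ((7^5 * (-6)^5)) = 22462555 / 32672808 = 0.69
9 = 9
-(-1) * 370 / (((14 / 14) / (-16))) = -5920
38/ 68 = 19/ 34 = 0.56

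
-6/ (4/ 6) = -9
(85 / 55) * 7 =10.82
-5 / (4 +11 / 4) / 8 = -5 / 54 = -0.09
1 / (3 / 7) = 7 / 3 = 2.33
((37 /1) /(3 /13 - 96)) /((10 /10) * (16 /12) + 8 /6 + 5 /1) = -481 /9545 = -0.05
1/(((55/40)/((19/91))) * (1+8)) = 152/9009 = 0.02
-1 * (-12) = 12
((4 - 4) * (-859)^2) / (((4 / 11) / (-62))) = 0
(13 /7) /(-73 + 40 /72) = -117 /4564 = -0.03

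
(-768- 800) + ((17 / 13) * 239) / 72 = -1463585 / 936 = -1563.66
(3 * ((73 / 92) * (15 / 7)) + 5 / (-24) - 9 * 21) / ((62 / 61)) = -181.14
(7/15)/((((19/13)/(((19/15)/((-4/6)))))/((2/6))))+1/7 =-187/3150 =-0.06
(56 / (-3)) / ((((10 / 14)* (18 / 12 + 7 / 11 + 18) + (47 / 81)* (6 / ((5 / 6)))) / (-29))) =3751440 / 128627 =29.17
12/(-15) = -4/5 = -0.80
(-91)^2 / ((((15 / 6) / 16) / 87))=23054304 / 5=4610860.80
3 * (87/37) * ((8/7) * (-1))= -2088/259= -8.06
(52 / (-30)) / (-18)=13 / 135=0.10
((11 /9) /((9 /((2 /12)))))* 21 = 77 /162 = 0.48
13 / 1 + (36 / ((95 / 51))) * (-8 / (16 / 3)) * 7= -18043 / 95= -189.93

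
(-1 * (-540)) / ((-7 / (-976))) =527040 / 7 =75291.43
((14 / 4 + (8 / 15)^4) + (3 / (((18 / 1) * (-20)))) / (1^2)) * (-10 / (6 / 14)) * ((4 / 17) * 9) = -10128251 / 57375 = -176.53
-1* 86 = -86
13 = 13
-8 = -8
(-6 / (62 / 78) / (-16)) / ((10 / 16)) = 117 / 155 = 0.75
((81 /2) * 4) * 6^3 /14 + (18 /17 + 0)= 2500.49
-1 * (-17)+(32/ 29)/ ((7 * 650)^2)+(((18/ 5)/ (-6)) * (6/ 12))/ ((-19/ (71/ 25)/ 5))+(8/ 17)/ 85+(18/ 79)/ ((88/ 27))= 49559789137511203/ 2864784850427500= 17.30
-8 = -8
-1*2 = -2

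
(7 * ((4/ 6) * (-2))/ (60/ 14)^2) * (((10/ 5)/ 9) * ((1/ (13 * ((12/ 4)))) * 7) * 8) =-38416/ 236925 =-0.16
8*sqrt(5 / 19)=8*sqrt(95) / 19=4.10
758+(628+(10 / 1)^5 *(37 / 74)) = 51386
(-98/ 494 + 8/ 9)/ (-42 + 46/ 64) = -49120/ 2936583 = -0.02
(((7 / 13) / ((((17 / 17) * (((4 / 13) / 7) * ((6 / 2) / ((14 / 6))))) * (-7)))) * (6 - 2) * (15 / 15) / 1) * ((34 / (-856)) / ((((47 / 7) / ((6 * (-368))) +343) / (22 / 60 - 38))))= -605654308 / 25526053215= -0.02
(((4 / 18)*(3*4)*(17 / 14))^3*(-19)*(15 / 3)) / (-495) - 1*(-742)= 686268746 / 916839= 748.52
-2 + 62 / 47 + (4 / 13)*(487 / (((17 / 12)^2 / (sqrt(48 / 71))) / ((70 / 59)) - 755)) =-1493630756219048864 / 1698612009911992019 - 1339242831360*sqrt(213) / 36140681061957277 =-0.88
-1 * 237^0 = -1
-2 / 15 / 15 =-2 / 225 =-0.01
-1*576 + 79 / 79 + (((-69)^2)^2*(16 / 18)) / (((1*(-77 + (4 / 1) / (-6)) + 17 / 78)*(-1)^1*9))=171147209 / 6041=28330.94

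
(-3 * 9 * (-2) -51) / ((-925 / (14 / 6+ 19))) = -64 / 925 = -0.07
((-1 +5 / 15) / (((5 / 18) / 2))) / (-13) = 24 / 65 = 0.37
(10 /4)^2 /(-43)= -25 /172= -0.15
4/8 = 1/2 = 0.50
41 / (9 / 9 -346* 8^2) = -41 / 22143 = -0.00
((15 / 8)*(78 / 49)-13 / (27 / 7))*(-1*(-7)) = -2041 / 756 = -2.70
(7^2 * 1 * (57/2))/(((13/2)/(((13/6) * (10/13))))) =4655/13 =358.08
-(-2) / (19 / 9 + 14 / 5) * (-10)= -900 / 221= -4.07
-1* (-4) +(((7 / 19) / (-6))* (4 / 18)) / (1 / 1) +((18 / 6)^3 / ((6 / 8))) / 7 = 32783 / 3591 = 9.13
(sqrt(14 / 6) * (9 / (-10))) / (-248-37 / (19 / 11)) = 57 * sqrt(21) / 51190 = 0.01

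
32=32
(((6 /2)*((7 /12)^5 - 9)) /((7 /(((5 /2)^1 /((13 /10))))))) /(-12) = 55567025 /90574848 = 0.61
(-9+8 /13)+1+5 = -31 /13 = -2.38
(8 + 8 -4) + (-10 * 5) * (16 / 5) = -148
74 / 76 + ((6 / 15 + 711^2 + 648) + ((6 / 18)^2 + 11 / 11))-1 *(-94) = 865713979 / 1710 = 506265.48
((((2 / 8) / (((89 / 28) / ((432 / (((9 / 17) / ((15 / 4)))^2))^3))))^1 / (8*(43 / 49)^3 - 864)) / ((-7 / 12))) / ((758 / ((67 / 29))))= 4874033.43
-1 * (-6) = 6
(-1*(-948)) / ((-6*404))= -79 / 202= -0.39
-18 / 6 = -3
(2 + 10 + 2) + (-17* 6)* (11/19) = -856/19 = -45.05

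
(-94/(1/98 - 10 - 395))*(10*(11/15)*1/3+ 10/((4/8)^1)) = 5.21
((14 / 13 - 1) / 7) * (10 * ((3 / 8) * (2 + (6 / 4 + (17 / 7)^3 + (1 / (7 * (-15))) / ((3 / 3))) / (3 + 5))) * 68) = 5565239 / 499408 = 11.14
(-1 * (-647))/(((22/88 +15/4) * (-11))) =-647/44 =-14.70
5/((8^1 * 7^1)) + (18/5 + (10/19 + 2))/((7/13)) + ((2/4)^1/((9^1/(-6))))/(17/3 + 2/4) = 2246471/196840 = 11.41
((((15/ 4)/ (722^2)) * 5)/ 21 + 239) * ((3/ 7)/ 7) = 10465297659/ 715201648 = 14.63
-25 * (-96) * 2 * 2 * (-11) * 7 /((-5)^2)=-29568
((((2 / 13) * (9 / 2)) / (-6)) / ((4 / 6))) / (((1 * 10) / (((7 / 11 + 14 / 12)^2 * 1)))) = -14161 / 251680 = -0.06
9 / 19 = 0.47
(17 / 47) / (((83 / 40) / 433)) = 294440 / 3901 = 75.48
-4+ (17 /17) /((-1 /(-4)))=0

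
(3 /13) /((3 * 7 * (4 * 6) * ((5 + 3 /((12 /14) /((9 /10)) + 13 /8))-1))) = 433 /4883424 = 0.00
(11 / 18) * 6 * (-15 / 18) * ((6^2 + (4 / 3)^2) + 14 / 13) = -125015 / 1053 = -118.72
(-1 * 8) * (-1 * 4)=32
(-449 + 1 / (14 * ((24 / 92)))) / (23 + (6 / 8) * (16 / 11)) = -18.63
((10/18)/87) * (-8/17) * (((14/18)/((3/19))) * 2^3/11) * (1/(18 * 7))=-3040/35580303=-0.00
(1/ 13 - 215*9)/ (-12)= 12577/ 78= 161.24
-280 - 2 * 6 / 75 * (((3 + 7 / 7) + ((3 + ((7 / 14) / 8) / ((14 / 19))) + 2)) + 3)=-394707 / 1400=-281.93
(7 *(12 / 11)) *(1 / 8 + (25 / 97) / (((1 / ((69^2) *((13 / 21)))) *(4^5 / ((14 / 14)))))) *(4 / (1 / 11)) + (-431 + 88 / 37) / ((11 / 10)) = -248645893 / 2526656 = -98.41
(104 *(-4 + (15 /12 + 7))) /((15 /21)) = 618.80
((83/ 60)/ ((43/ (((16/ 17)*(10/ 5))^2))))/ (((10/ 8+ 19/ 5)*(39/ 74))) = 6289408/ 146849859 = 0.04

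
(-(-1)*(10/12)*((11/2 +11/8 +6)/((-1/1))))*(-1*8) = 515/6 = 85.83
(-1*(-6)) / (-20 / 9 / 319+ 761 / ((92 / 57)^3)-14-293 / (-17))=228032551296 / 7001155900231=0.03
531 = 531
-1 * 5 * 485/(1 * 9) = -2425/9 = -269.44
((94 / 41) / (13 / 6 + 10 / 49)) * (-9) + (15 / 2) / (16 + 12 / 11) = -88805019 / 10744952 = -8.26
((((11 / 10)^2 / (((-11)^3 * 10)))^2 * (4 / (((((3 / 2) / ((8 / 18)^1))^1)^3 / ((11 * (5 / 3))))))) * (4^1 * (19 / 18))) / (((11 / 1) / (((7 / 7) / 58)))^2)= 304 / 1858998886284375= 0.00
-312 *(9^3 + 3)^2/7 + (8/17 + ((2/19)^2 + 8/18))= -9233691743440/386631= -23882440.22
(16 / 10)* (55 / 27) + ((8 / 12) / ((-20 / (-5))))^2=355 / 108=3.29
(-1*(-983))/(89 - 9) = 983/80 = 12.29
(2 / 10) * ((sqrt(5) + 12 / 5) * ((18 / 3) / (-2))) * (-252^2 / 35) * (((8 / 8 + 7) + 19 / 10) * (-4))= -64665216 / 625 - 5388768 * sqrt(5) / 125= -199861.56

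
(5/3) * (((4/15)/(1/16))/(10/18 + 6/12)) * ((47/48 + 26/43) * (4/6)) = 52304/7353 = 7.11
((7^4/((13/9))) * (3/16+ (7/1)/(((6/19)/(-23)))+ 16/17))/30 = -76666331/2720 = -28186.15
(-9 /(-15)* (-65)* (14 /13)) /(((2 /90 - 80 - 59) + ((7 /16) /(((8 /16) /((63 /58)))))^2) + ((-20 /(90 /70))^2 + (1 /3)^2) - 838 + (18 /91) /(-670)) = 22328341701120 /390208150676971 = 0.06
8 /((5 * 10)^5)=1 /39062500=0.00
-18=-18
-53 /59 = -0.90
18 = 18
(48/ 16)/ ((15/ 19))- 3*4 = -41/ 5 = -8.20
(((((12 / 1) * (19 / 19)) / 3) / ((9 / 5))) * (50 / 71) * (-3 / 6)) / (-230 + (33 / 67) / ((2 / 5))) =0.00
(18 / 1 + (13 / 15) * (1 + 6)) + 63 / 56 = 3023 / 120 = 25.19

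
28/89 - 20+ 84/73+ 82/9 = -551026/58473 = -9.42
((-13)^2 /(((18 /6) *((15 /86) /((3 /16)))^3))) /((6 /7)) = 94056781 /1152000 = 81.65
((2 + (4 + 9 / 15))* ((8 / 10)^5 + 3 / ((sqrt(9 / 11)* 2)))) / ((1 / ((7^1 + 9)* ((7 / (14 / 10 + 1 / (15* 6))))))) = 68124672 / 396875 + 33264* sqrt(11) / 127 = 1040.35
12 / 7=1.71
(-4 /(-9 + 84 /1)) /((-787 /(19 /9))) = 76 /531225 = 0.00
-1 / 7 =-0.14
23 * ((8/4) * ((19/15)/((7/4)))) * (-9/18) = -1748/105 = -16.65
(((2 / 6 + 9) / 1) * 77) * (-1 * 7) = -15092 / 3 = -5030.67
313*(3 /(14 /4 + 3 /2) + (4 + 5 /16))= 123009 /80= 1537.61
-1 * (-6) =6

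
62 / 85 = 0.73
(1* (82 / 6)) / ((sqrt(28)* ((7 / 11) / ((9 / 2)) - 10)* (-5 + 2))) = 451* sqrt(7) / 13664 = 0.09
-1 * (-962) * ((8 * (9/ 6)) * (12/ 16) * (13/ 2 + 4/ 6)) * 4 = 248196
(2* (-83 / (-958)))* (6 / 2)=249 / 479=0.52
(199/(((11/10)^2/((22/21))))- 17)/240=35873/55440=0.65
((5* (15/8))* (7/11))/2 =525/176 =2.98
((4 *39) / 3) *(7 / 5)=364 / 5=72.80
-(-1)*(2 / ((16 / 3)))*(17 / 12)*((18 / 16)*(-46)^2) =80937 / 64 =1264.64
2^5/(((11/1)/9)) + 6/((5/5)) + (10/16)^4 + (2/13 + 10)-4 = 22543647/585728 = 38.49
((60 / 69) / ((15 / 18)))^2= 1.09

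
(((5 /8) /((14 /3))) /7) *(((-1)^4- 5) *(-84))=45 /7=6.43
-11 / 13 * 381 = -4191 / 13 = -322.38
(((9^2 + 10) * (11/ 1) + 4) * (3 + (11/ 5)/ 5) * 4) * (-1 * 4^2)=-1106304/ 5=-221260.80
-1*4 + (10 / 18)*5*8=164 / 9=18.22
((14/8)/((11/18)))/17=63/374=0.17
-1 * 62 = -62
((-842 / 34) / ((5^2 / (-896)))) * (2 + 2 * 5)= 4526592 / 425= 10650.80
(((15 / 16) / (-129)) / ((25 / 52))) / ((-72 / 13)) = 169 / 61920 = 0.00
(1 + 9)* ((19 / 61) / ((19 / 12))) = 120 / 61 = 1.97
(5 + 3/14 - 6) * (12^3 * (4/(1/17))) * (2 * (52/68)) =-988416/7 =-141202.29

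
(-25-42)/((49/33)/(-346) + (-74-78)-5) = 765006/1792675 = 0.43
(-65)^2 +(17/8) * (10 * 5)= 17325/4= 4331.25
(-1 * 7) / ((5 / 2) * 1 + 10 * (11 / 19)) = -38 / 45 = -0.84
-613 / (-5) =122.60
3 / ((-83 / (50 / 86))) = -75 / 3569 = -0.02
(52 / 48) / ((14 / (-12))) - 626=-8777 / 14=-626.93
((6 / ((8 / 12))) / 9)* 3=3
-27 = -27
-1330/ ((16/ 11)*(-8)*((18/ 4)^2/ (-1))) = -7315/ 1296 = -5.64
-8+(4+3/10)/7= -517/70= -7.39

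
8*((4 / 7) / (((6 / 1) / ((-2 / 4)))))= -8 / 21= -0.38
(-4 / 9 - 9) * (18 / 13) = -170 / 13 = -13.08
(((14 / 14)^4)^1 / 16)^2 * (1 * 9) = 9 / 256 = 0.04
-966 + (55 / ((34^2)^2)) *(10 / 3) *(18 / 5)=-322724979 / 334084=-966.00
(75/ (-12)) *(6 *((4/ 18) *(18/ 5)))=-30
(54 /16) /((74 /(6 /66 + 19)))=2835 /3256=0.87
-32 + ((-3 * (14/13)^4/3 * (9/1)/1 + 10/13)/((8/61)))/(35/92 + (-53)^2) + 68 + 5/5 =272905457030/7381961743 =36.97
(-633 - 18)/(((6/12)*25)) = -1302/25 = -52.08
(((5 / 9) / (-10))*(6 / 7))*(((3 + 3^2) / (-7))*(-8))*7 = -32 / 7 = -4.57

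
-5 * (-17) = 85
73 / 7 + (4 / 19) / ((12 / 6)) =1401 / 133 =10.53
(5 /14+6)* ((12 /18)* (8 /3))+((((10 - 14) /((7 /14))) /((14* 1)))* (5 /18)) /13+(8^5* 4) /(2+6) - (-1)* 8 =4478098 /273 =16403.29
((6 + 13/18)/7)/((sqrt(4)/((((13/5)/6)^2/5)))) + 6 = 6824449/1134000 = 6.02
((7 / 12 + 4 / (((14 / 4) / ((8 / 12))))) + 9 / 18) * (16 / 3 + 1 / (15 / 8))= 10.83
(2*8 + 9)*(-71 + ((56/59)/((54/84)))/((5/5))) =-922925/531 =-1738.09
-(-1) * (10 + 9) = 19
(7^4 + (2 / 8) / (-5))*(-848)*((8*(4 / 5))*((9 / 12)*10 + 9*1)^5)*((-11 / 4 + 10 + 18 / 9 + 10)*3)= -23007565149665481 / 25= -920302605986619.24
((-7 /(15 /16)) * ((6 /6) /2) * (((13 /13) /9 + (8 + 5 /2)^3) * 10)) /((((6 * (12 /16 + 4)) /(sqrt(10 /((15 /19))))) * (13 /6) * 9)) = -4667992 * sqrt(114) /180063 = -276.79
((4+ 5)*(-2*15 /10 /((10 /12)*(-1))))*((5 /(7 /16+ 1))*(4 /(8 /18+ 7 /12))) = 373248 /851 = 438.60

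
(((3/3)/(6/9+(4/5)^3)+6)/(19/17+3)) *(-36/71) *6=-5.06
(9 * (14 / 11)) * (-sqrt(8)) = -252 * sqrt(2) / 11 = -32.40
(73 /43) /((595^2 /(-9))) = -657 /15223075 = -0.00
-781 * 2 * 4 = -6248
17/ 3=5.67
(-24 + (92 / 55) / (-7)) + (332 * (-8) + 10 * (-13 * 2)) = -1131992 / 385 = -2940.24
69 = 69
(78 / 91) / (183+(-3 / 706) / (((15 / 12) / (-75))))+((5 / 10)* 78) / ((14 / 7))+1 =6189993 / 301882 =20.50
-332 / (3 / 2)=-664 / 3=-221.33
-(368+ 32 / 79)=-29104 / 79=-368.41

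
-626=-626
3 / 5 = 0.60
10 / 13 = 0.77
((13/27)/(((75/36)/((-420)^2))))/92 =10192/23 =443.13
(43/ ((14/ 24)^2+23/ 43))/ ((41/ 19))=5058864/ 222179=22.77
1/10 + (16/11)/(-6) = -47/330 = -0.14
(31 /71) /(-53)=-31 /3763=-0.01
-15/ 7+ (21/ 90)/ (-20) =-9049/ 4200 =-2.15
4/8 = 1/2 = 0.50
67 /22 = 3.05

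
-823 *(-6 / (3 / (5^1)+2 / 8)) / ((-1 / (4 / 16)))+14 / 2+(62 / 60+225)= -1219.32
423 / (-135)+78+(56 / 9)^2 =113.58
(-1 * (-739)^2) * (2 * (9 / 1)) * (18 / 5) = -176943204 / 5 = -35388640.80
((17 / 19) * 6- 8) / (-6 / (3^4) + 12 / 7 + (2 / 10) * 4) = -23625 / 21907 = -1.08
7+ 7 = 14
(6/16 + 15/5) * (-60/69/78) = -45/1196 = -0.04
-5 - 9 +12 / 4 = -11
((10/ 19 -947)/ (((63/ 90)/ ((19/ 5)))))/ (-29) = 5138/ 29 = 177.17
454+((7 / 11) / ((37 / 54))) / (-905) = 454.00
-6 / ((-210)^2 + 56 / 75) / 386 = -225 / 638358308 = -0.00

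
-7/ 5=-1.40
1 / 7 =0.14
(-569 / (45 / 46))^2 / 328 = 171269569 / 166050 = 1031.43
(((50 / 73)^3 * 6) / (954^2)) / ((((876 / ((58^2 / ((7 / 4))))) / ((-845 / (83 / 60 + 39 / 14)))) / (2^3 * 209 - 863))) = -2874559025000000 / 3771317444077413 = -0.76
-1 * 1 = -1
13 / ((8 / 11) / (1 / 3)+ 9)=143 / 123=1.16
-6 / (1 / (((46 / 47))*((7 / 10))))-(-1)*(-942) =-222336 / 235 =-946.11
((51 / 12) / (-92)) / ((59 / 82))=-697 / 10856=-0.06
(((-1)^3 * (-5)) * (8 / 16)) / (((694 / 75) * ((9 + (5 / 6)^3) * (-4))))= -0.01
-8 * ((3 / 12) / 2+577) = -4617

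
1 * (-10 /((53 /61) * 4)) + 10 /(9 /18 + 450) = -5145 /1802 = -2.86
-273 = -273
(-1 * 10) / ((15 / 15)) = -10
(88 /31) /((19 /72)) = 10.76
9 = 9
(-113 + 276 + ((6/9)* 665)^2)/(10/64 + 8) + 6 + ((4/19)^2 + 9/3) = 20458949069/847989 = 24126.43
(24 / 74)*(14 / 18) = 28 / 111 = 0.25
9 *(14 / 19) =126 / 19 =6.63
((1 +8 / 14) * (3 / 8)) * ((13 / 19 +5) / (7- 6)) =891 / 266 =3.35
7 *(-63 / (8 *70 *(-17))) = 63 / 1360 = 0.05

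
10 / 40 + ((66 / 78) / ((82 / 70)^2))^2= 1203856109 / 1910214436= 0.63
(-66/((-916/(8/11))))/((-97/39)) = -468/22213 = -0.02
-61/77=-0.79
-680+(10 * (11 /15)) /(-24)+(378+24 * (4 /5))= -50959 /180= -283.11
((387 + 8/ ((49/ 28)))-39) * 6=14808/ 7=2115.43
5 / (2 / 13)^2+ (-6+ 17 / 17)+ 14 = 881 / 4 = 220.25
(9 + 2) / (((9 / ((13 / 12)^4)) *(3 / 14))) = 2199197 / 279936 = 7.86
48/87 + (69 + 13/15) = 30632/435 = 70.42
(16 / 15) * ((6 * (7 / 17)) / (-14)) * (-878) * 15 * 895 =37718880 / 17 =2218757.65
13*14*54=9828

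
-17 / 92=-0.18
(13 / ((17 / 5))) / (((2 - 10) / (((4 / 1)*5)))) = -325 / 34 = -9.56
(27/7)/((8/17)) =8.20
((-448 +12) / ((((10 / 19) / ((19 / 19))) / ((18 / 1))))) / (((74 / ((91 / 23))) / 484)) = -1641872232 / 4255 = -385868.91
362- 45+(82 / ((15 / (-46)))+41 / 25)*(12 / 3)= -51173 / 75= -682.31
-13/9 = -1.44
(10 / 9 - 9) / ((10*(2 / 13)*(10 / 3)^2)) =-923 / 2000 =-0.46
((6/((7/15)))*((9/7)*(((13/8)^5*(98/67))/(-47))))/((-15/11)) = 110274021/25796608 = 4.27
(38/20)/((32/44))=209/80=2.61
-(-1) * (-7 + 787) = 780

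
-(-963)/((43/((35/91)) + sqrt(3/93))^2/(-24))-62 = -166425766767182/2606548899361 + 2781304500 * sqrt(31)/2606548899361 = -63.84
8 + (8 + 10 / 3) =58 / 3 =19.33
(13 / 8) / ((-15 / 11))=-143 / 120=-1.19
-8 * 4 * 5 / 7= -160 / 7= -22.86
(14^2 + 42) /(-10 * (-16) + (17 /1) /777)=1.49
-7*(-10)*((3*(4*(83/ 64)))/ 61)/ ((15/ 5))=2905/ 488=5.95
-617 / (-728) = 617 / 728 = 0.85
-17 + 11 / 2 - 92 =-207 / 2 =-103.50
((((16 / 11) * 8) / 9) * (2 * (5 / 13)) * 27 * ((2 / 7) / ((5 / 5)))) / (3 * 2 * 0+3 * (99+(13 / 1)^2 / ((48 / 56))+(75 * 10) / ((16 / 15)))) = 61440 / 24006983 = 0.00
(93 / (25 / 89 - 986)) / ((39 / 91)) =-19313 / 87729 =-0.22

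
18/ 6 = 3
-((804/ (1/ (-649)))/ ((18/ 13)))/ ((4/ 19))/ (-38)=-565279/ 12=-47106.58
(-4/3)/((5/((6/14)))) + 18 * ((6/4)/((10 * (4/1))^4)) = -2047811/17920000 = -0.11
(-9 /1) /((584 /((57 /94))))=-513 /54896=-0.01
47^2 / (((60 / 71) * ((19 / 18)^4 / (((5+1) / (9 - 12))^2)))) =5488110288 / 651605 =8422.45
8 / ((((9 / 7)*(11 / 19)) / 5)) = 5320 / 99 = 53.74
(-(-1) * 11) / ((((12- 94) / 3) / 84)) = -1386 / 41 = -33.80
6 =6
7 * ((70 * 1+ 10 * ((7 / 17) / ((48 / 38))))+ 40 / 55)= 1162189 / 2244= 517.91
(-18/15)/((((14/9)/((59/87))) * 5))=-531/5075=-0.10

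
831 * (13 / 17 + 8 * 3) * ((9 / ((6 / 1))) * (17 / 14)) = 1049553 / 28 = 37484.04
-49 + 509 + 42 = 502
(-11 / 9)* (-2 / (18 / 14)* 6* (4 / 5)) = 1232 / 135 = 9.13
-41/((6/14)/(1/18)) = -287/54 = -5.31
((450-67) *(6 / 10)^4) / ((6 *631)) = 0.01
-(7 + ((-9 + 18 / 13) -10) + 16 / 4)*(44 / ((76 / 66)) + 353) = 639238 / 247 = 2588.01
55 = 55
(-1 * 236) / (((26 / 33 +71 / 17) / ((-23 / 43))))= 3045108 / 119755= 25.43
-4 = -4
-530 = -530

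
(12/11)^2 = 144/121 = 1.19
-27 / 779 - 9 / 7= -7200 / 5453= -1.32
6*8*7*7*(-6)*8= -112896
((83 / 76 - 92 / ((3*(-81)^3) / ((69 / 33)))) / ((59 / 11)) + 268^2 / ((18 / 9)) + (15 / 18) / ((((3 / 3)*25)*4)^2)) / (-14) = -256734345224244361 / 100085220648000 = -2565.16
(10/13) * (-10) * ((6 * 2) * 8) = -9600/13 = -738.46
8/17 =0.47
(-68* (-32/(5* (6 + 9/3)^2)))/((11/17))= 36992/4455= 8.30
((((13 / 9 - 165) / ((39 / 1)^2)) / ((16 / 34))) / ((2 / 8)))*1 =-12512 / 13689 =-0.91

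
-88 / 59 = -1.49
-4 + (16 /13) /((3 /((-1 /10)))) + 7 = 577 /195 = 2.96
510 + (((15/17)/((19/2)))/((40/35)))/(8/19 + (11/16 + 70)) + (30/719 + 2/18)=1213157037131/2378021319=510.15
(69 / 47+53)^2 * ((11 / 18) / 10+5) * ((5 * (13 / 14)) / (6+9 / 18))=1492582400 / 139167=10725.12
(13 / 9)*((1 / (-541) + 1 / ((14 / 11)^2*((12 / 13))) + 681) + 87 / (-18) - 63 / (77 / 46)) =38768969837 / 41990256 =923.28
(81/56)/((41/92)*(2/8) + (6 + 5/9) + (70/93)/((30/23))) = 1039554/5206313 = 0.20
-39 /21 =-13 /7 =-1.86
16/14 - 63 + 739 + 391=7477/7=1068.14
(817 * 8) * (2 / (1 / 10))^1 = 130720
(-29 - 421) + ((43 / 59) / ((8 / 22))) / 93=-9876127 / 21948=-449.98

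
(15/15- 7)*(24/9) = -16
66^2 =4356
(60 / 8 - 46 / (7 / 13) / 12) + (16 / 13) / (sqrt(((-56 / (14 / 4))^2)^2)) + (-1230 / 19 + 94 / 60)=-26053021 / 414960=-62.78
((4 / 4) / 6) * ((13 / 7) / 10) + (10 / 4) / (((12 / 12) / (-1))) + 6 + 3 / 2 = 2113 / 420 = 5.03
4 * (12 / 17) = 48 / 17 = 2.82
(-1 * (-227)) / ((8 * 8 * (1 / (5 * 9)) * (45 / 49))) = 11123 / 64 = 173.80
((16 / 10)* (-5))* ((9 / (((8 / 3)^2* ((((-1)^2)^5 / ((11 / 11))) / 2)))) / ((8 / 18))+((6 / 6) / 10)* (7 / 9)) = -33253 / 720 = -46.18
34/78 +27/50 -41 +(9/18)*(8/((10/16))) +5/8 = -257393/7800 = -33.00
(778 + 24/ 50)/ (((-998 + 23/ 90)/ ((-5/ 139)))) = 350316/ 12481783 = 0.03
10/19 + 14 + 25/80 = 4511/304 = 14.84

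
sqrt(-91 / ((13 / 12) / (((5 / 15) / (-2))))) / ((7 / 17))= 17 * sqrt(14) / 7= 9.09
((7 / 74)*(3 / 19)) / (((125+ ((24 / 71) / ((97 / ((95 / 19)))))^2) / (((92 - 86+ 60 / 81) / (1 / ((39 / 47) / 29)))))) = 56110599727 / 2434700973252525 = 0.00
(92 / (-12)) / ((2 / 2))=-23 / 3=-7.67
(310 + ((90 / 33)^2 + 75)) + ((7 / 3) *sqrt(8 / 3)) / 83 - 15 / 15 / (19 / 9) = 14 *sqrt(6) / 747 + 901126 / 2299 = 392.01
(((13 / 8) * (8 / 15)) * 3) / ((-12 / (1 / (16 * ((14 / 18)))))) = -0.02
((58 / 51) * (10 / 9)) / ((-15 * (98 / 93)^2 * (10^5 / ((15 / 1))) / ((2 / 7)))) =-0.00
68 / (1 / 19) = 1292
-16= -16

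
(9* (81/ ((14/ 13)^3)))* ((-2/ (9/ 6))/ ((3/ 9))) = -1601613/ 686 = -2334.71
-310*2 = -620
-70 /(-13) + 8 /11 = 874 /143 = 6.11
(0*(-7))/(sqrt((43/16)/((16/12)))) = 0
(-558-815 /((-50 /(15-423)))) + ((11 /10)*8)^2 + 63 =-176699 /25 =-7067.96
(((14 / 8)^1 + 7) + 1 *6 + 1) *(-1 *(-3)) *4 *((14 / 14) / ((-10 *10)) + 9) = 169911 / 100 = 1699.11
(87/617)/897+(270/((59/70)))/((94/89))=155159507567/511571359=303.30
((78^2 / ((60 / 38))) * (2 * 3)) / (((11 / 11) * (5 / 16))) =1849536 / 25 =73981.44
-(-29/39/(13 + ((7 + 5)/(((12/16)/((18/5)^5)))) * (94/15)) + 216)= -7981794715651/36952755411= -216.00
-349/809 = -0.43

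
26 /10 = 13 /5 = 2.60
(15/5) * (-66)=-198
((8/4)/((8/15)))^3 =3375/64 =52.73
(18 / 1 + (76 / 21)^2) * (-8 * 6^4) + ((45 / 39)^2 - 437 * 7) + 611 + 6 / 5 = -13451010789 / 41405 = -324864.41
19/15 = 1.27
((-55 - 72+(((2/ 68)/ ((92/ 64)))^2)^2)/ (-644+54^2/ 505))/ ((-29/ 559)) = -837941955474805545/ 218459393146437376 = -3.84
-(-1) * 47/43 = 47/43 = 1.09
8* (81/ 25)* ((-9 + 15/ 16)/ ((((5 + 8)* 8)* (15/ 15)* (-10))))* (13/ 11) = 10449/ 44000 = 0.24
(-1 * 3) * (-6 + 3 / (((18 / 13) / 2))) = 5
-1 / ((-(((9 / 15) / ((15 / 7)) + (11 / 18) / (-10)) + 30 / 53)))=47700 / 37441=1.27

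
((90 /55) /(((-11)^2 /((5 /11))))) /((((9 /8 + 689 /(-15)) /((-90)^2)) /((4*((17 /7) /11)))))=-5948640000 /6061798589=-0.98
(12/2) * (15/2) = 45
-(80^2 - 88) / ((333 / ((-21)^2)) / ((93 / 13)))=-28763784 / 481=-59799.97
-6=-6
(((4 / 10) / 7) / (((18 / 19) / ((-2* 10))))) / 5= -76 / 315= -0.24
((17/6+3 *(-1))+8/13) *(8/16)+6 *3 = 18.22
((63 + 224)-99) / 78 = 94 / 39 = 2.41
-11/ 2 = -5.50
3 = 3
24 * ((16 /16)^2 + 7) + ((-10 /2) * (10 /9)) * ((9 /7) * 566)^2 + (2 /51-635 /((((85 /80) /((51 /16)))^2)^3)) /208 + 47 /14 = -117715898539 /39984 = -2944075.09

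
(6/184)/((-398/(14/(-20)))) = 21/366160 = 0.00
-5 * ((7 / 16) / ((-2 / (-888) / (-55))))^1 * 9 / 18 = 213675 / 8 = 26709.38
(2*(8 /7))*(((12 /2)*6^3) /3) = 6912 /7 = 987.43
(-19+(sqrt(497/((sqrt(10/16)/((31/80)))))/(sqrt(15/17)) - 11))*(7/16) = -5.86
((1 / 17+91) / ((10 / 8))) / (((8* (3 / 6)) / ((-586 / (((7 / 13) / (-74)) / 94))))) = 82029770784 / 595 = 137865160.98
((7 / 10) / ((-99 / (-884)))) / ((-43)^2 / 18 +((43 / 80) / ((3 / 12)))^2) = 247520 / 4250851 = 0.06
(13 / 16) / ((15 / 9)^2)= 117 / 400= 0.29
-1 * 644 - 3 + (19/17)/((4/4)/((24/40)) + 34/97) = -6450884/9979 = -646.45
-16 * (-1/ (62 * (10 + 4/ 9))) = 36/ 1457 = 0.02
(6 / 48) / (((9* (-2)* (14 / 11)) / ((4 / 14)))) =-11 / 7056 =-0.00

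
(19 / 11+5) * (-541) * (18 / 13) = -720612 / 143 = -5039.24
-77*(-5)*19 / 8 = 7315 / 8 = 914.38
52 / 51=1.02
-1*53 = -53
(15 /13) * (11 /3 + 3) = 100 /13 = 7.69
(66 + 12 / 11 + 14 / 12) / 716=0.10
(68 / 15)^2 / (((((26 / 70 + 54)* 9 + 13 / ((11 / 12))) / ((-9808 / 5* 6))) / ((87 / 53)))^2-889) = -8871890587298185216 / 383779965142061888375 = -0.02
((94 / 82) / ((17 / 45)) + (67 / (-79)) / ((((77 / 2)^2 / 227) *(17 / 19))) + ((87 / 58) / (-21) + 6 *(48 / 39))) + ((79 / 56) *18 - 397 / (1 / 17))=-113969197628399 / 16976363404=-6713.40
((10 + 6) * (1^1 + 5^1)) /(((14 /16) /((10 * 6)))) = 46080 /7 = 6582.86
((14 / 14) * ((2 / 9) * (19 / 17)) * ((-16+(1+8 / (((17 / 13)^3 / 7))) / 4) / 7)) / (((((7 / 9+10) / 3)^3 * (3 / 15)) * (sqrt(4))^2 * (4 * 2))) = -5535067365 / 4878551144512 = -0.00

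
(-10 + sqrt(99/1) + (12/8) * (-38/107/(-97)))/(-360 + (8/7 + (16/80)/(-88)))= 319497640/11471773773-3080 * sqrt(11)/368429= 0.00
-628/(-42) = 314/21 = 14.95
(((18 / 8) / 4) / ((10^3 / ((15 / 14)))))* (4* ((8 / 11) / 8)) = 27 / 123200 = 0.00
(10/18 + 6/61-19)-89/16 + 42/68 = -3477989/149328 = -23.29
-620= -620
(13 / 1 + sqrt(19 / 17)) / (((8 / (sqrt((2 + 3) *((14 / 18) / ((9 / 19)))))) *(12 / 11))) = 11 *sqrt(665) *(sqrt(323) + 221) / 14688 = 4.62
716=716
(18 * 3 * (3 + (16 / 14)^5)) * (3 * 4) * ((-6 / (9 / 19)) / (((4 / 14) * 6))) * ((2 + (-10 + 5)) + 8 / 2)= -56901276 / 2401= -23698.99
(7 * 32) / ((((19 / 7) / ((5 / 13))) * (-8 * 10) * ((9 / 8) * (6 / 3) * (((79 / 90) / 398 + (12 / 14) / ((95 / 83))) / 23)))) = -10921120 / 2022449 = -5.40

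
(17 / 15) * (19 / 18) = 323 / 270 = 1.20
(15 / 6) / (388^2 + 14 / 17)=85 / 5118524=0.00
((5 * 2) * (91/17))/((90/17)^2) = 1547/810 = 1.91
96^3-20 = 884716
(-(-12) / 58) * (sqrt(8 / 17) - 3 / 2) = -9 / 29 + 12 * sqrt(34) / 493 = -0.17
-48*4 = -192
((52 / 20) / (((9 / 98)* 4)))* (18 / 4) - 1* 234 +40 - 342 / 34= -58551 / 340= -172.21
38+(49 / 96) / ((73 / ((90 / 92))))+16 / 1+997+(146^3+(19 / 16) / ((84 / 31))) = 3512572036039 / 1128288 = 3113187.45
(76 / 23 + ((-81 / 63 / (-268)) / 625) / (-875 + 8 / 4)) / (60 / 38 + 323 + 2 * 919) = 164229729563 / 107482557927500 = 0.00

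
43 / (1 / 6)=258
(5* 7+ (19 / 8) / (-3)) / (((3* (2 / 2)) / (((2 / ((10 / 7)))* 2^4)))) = 255.42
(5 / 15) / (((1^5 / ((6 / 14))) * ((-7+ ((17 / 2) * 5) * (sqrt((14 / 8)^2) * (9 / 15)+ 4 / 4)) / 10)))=80 / 4487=0.02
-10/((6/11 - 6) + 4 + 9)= -110/83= -1.33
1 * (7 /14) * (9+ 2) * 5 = 55 /2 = 27.50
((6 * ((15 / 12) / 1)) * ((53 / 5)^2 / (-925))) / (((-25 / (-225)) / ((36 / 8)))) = -682587 / 18500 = -36.90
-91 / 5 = -18.20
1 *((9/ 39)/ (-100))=-3/ 1300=-0.00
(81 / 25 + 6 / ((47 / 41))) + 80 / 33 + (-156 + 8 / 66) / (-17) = 4409359 / 219725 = 20.07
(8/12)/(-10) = -1/15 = -0.07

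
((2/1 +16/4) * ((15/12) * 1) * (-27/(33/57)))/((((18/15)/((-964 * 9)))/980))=27261076500/11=2478279681.82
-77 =-77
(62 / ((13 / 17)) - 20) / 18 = 397 / 117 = 3.39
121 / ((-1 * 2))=-121 / 2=-60.50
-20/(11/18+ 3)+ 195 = 2463/13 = 189.46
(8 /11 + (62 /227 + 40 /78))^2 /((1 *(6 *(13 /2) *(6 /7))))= 76004456654 /1109563496613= 0.07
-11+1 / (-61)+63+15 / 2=7257 / 122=59.48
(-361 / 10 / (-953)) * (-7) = -2527 / 9530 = -0.27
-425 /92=-4.62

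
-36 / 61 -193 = -11809 / 61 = -193.59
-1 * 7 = -7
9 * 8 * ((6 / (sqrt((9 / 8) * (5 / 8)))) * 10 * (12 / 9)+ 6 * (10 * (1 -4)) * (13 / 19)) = -168480 / 19+ 3072 * sqrt(5) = -1998.17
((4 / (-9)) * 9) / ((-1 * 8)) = 1 / 2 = 0.50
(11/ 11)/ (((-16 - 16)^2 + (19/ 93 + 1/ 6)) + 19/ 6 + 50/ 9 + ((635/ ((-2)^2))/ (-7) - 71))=7812/ 7338707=0.00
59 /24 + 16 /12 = 3.79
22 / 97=0.23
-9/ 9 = -1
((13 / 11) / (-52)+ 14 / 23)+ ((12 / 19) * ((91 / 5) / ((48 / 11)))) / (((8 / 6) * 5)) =1886459 / 1922800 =0.98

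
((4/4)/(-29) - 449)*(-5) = 2245.17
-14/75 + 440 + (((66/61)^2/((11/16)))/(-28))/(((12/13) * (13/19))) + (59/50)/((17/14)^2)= 9948092128/22582749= 440.52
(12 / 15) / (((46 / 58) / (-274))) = -276.38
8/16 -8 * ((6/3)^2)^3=-1023/2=-511.50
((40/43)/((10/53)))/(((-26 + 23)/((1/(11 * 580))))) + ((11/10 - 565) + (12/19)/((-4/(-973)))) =-641552723/1563738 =-410.27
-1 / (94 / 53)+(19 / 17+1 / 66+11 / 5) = 365047 / 131835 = 2.77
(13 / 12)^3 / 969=2197 / 1674432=0.00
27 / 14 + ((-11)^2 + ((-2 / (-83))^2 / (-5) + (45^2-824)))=638438019 / 482230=1323.93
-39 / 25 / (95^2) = -39 / 225625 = -0.00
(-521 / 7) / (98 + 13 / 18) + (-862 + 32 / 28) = -10717580 / 12439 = -861.61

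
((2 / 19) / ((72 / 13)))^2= 169 / 467856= 0.00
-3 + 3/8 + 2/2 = -13/8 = -1.62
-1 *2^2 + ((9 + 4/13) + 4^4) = 261.31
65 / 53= 1.23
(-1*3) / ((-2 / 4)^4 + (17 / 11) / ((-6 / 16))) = 1584 / 2143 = 0.74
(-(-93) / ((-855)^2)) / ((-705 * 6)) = -31 / 1030745250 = -0.00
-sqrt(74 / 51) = -sqrt(3774) / 51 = -1.20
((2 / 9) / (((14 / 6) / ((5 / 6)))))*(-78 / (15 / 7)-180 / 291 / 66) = -64748 / 22407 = -2.89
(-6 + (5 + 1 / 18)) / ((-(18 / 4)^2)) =34 / 729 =0.05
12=12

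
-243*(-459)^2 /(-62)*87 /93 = 1484669007 /1922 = 772460.46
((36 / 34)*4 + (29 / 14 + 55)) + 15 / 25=73669 / 1190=61.91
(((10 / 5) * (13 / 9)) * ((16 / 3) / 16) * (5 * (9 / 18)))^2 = 4225 / 729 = 5.80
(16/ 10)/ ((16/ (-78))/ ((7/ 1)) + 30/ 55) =12012/ 3875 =3.10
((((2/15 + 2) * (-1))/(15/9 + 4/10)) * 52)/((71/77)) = -128128/2201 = -58.21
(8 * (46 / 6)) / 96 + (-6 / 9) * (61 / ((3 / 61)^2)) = -1815779 / 108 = -16812.77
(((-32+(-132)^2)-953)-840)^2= 243328801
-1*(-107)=107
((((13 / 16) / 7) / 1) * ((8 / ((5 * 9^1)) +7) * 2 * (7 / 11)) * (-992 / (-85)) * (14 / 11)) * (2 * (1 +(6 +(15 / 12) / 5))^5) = 1099377075251 / 1742400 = 630955.62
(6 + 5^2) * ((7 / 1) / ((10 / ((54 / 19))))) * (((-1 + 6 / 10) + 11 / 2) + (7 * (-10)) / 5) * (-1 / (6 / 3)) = 521451 / 1900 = 274.45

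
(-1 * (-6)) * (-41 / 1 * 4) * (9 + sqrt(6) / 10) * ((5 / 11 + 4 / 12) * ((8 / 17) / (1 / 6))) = -3684096 / 187 - 204672 * sqrt(6) / 935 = -20237.24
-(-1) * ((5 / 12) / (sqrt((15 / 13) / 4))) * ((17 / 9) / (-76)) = -17 * sqrt(195) / 12312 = -0.02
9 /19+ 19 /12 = 2.06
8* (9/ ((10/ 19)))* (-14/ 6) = -1596/ 5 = -319.20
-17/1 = -17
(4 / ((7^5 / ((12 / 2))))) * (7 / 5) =24 / 12005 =0.00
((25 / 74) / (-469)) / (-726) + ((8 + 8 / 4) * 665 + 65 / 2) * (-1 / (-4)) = 84187992785 / 50393112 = 1670.63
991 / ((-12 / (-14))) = 6937 / 6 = 1156.17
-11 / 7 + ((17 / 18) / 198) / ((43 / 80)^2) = -1.55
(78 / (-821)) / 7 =-78 / 5747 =-0.01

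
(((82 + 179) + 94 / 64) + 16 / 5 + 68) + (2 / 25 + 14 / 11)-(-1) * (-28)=2701789 / 8800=307.02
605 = 605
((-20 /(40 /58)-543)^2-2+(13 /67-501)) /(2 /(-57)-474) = -62379774 /90517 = -689.15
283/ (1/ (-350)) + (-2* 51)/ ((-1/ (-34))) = -102518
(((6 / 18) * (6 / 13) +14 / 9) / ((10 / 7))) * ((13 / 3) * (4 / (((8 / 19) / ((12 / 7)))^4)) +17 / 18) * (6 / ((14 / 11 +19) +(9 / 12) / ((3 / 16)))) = 45294224030 / 32144931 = 1409.06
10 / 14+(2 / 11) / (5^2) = 1389 / 1925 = 0.72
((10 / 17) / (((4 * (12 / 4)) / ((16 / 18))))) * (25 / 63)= 500 / 28917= 0.02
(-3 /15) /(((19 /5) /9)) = -0.47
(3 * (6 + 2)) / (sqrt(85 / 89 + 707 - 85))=0.96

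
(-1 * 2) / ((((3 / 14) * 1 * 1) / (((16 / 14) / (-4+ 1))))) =3.56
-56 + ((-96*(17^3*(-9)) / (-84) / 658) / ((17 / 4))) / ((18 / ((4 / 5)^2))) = -3261192 / 57575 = -56.64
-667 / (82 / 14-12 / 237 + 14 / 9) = -3319659 / 36641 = -90.60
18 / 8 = 9 / 4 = 2.25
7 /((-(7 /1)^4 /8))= -8 /343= -0.02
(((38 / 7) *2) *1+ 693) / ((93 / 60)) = 454.10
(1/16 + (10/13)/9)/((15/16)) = 277/1755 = 0.16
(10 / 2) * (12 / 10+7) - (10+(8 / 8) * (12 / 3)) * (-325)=4591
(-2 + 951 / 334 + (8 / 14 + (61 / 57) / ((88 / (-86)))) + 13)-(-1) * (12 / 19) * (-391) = -684805829 / 2931852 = -233.57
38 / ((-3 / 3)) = -38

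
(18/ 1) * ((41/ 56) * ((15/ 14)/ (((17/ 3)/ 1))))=16605/ 6664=2.49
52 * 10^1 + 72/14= 525.14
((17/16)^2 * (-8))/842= -289/26944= -0.01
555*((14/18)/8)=1295/24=53.96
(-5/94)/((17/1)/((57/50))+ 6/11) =-3135/911048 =-0.00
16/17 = 0.94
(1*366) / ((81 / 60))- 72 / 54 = 2428 / 9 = 269.78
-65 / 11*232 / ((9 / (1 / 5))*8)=-377 / 99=-3.81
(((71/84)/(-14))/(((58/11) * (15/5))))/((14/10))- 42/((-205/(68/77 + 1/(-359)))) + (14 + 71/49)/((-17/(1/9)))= 33581817747/438058399856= 0.08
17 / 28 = 0.61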